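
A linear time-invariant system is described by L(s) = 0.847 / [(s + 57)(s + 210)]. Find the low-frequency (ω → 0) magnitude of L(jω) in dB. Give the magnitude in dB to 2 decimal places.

-83.00 dB

L(0) = 0.847 / (57 × 210) = 7.076e-05
20 log₁₀(7.076e-05) = -83.004 dB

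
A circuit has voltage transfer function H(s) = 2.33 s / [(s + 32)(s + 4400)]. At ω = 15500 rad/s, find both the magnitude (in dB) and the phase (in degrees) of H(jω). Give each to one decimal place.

|H| = -76.8 dB, ∠H = -74.0 deg

|j15500| = 1.55e+04
|j15500 + 32| = √(15500² + 32²) = 1.55e+04
|j15500 + 4400| = √(15500² + 4400²) = 1.611e+04
|H(j15500)| = 2.33 × 1.55e+04 / (1.55e+04 × 1.611e+04) = 0.00014461
20 log₁₀(0.00014461) = -76.80 dB
∠(j15500) = 90.00°
∠(j15500 + 32) = arctan(15500/32) = 89.88°
∠(j15500 + 4400) = arctan(15500/4400) = 74.15°
∠H(j15500) = 90.00° − (89.88° + 74.15°) = -74.03°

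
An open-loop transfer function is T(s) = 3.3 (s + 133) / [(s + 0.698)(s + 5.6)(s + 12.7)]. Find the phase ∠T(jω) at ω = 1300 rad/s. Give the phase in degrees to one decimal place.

-185.0 deg

∠(j1300 + 133) = arctan(1300/133) = 84.16°
∠(j1300 + 0.698) = arctan(1300/0.698) = 89.97°
∠(j1300 + 5.6) = arctan(1300/5.6) = 89.75°
∠(j1300 + 12.7) = arctan(1300/12.7) = 89.44°
∠T(j1300) = 84.16° − (89.97° + 89.75° + 89.44°) = -185.00°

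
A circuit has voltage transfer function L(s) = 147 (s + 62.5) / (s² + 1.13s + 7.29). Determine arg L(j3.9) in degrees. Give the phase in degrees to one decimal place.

-147.3 deg

∠(j3.9 + 62.5) = arctan(3.9/62.5) = 3.57°
∠[(j3.9)² + 1.13(j3.9) + 7.29] = ∠[-7.92 + j4.407] = 150.91°
∠L(j3.9) = 3.57° − 150.91° = -147.34°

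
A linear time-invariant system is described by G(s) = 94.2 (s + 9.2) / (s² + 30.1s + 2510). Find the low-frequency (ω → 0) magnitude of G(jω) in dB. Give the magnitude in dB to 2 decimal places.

G(0) = 94.2 × 9.2 / 2510 = 0.34527
20 log₁₀(0.34527) = -9.237 dB

-9.24 dB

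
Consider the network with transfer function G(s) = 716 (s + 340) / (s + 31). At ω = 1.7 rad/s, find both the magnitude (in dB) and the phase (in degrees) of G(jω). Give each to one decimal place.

|j1.7 + 340| = √(1.7² + 340²) = 340
|j1.7 + 31| = √(1.7² + 31²) = 31.05
|G(j1.7)| = 716 × 340 / 31.05 = 7841.2
20 log₁₀(7841.2) = 77.89 dB
∠(j1.7 + 340) = arctan(1.7/340) = 0.29°
∠(j1.7 + 31) = arctan(1.7/31) = 3.14°
∠G(j1.7) = 0.29° − 3.14° = -2.85°

|G| = 77.9 dB, ∠G = -2.9°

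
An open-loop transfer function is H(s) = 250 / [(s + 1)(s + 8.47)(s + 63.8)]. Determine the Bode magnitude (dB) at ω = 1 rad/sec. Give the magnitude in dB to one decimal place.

-9.8 dB

|j1 + 1| = √(1² + 1²) = 1.414
|j1 + 8.47| = √(1² + 8.47²) = 8.529
|j1 + 63.8| = √(1² + 63.8²) = 63.81
|H(j1)| = 250 / (1.414 × 8.529 × 63.81) = 0.32483
20 log₁₀(0.32483) = -9.77 dB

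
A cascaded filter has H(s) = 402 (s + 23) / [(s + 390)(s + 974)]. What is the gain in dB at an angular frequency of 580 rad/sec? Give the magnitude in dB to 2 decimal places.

|j580 + 23| = √(580² + 23²) = 580.5
|j580 + 390| = √(580² + 390²) = 698.9
|j580 + 974| = √(580² + 974²) = 1134
|H(j580)| = 402 × 580.5 / (698.9 × 1134) = 0.29451
20 log₁₀(0.29451) = -10.618 dB

-10.62 dB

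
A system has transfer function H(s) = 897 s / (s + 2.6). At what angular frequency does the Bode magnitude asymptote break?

2.6 rad s⁻¹

The single real pole at s = −2.6 gives a corner at ω = 2.6 rad s⁻¹.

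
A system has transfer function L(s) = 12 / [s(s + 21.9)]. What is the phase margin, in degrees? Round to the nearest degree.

89°

Gain crossover: |L(jω)| = 1 at ω ≈ 0.548 rad/s.
∠L(j0.548) = −90° − arctan(0.548/21.9) ≈ -91.43°
PM = 180° + (-91.43°) = 88.57°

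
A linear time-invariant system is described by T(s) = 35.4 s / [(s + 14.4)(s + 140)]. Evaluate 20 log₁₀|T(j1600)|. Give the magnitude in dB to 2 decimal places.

|j1600| = 1600
|j1600 + 14.4| = √(1600² + 14.4²) = 1600
|j1600 + 140| = √(1600² + 140²) = 1606
|T(j1600)| = 35.4 × 1600 / (1600 × 1606) = 0.02204
20 log₁₀(0.02204) = -33.136 dB

-33.14 dB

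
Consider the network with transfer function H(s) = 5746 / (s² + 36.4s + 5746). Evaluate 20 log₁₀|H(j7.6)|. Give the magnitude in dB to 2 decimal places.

|(j7.6)² + 36.4(j7.6) + 5746| = |5688.2 + j276.64| = 5695
|H(j7.6)| = 5746 / 5695 = 1.009
20 log₁₀(1.009) = 0.077 dB

0.08 dB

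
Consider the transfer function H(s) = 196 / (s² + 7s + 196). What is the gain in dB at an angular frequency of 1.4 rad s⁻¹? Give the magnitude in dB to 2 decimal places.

|(j1.4)² + 7(j1.4) + 196| = |194.04 + j9.8| = 194.3
|H(j1.4)| = 196 / 194.3 = 1.0088
20 log₁₀(1.0088) = 0.076 dB

0.08 dB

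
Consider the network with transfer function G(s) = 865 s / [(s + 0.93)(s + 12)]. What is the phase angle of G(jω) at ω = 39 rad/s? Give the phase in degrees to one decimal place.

∠(j39) = 90.00°
∠(j39 + 0.93) = arctan(39/0.93) = 88.63°
∠(j39 + 12) = arctan(39/12) = 72.90°
∠G(j39) = 90.00° − (88.63° + 72.90°) = -71.53°

-71.5°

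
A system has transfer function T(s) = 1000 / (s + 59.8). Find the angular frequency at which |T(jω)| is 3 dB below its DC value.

59.8 rad s⁻¹

For a single-pole low-pass, the −3 dB point is at the pole: ω = 59.8 rad s⁻¹.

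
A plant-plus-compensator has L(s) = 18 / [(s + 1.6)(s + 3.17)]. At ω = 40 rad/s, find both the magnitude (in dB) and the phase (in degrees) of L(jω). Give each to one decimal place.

|L| = -39.0 dB, ∠L = -173.2°

|j40 + 1.6| = √(40² + 1.6²) = 40.03
|j40 + 3.17| = √(40² + 3.17²) = 40.13
|L(j40)| = 18 / (40.03 × 40.13) = 0.011206
20 log₁₀(0.011206) = -39.01 dB
∠(j40 + 1.6) = arctan(40/1.6) = 87.71°
∠(j40 + 3.17) = arctan(40/3.17) = 85.47°
∠L(j40) = − (87.71° + 85.47°) = -173.18°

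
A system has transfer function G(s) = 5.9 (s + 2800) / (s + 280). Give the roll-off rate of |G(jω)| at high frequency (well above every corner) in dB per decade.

With 1 zero and 1 pole, the high-frequency asymptotic slope is 20 × (1 − 1) = 0 dB/decade.

0 dB/decade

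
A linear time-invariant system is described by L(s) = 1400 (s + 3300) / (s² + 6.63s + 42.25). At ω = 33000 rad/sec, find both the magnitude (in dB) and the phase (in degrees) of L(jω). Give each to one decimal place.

|j33000 + 3300| = √(33000² + 3300²) = 3.316e+04
|(j33000)² + 6.63(j33000) + 42.25| = |-1.089e+09 + j2.1879e+05| = 1.089e+09
|L(j33000)| = 1400 × 3.316e+04 / 1.089e+09 = 0.042636
20 log₁₀(0.042636) = -27.40 dB
∠(j33000 + 3300) = arctan(33000/3300) = 84.29°
∠[(j33000)² + 6.63(j33000) + 42.25] = ∠[-1.089e+09 + j2.1879e+05] = 179.99°
∠L(j33000) = 84.29° − 179.99° = -95.70°

|L| = -27.4 dB, ∠L = -95.7°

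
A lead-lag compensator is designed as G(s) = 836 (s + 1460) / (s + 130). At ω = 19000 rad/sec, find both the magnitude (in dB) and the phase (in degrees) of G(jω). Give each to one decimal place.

|j19000 + 1460| = √(19000² + 1460²) = 1.906e+04
|j19000 + 130| = √(19000² + 130²) = 1.9e+04
|G(j19000)| = 836 × 1.906e+04 / 1.9e+04 = 838.44
20 log₁₀(838.44) = 58.47 dB
∠(j19000 + 1460) = arctan(19000/1460) = 85.61°
∠(j19000 + 130) = arctan(19000/130) = 89.61°
∠G(j19000) = 85.61° − 89.61° = -4.00°

|G| = 58.5 dB, ∠G = -4.0°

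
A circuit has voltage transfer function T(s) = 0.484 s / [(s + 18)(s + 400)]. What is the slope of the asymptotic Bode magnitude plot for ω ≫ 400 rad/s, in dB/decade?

With 1 zero and 2 poles, the high-frequency asymptotic slope is 20 × (1 − 2) = -20 dB/decade.

-20 dB/decade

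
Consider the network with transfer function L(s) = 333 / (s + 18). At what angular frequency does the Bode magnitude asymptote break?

The single real pole at s = −18 gives a corner at ω = 18 rad/s.

18 rad/s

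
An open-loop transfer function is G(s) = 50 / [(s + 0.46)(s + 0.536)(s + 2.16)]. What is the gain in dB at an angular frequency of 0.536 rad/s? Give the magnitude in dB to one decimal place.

32.5 dB

|j0.536 + 0.46| = √(0.536² + 0.46²) = 0.7063
|j0.536 + 0.536| = √(0.536² + 0.536²) = 0.758
|j0.536 + 2.16| = √(0.536² + 2.16²) = 2.226
|G(j0.536)| = 50 / (0.7063 × 0.758 × 2.226) = 41.962
20 log₁₀(41.962) = 32.46 dB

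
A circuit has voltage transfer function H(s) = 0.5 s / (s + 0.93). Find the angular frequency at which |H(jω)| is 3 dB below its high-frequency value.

0.93 rad/sec

For a single-pole high-pass, the −3 dB point is at the pole: ω = 0.93 rad/sec.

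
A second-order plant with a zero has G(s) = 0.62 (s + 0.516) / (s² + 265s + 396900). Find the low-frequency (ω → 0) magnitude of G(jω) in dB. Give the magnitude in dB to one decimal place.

-121.9 dB

G(0) = 0.62 × 0.516 / 396900 = 8.0605e-07
20 log₁₀(8.0605e-07) = -121.87 dB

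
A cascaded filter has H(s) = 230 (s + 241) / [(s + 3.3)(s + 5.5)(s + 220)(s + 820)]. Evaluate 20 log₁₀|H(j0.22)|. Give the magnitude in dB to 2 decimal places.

|j0.22 + 241| = √(0.22² + 241²) = 241
|j0.22 + 3.3| = √(0.22² + 3.3²) = 3.307
|j0.22 + 5.5| = √(0.22² + 5.5²) = 5.504
|j0.22 + 220| = √(0.22² + 220²) = 220
|j0.22 + 820| = √(0.22² + 820²) = 820
|H(j0.22)| = 230 × 241 / (3.307 × 5.504 × 220 × 820) = 0.016878
20 log₁₀(0.016878) = -35.454 dB

-35.45 dB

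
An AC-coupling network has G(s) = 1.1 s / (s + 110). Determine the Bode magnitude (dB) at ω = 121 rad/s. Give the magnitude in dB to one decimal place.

-1.8 dB

|j121| = 121
|j121 + 110| = √(121² + 110²) = 163.5
|G(j121)| = 1.1 × 121 / 163.5 = 0.81393
20 log₁₀(0.81393) = -1.79 dB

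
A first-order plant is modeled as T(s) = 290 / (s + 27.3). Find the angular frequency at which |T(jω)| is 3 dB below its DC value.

27.3 rad/sec

For a single-pole low-pass, the −3 dB point is at the pole: ω = 27.3 rad/sec.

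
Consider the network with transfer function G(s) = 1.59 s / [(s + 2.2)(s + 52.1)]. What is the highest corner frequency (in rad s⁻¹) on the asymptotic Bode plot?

Break frequencies occur at each pole and zero magnitude: 2.2 rad s⁻¹, 52.1 rad s⁻¹.
The highest is 52.1 rad s⁻¹.

52.1 rad s⁻¹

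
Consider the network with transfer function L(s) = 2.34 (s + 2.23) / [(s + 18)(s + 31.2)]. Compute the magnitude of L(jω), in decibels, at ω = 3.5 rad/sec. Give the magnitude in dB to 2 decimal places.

-35.46 dB

|j3.5 + 2.23| = √(3.5² + 2.23²) = 4.15
|j3.5 + 18| = √(3.5² + 18²) = 18.34
|j3.5 + 31.2| = √(3.5² + 31.2²) = 31.4
|L(j3.5)| = 2.34 × 4.15 / (18.34 × 31.4) = 0.016868
20 log₁₀(0.016868) = -35.459 dB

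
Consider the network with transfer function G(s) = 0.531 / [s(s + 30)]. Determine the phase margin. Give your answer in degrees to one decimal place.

Gain crossover: |G(jω)| = 1 at ω ≈ 0.0177 rad/s.
∠G(j0.0177) = −90° − arctan(0.0177/30) ≈ -90.03°
PM = 180° + (-90.03°) = 89.97°

90.0°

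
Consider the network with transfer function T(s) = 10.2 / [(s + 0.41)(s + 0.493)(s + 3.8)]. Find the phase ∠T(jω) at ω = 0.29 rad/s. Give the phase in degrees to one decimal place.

-70.1°

∠(j0.29 + 0.41) = arctan(0.29/0.41) = 35.27°
∠(j0.29 + 0.493) = arctan(0.29/0.493) = 30.47°
∠(j0.29 + 3.8) = arctan(0.29/3.8) = 4.36°
∠T(j0.29) = − (35.27° + 30.47° + 4.36°) = -70.10°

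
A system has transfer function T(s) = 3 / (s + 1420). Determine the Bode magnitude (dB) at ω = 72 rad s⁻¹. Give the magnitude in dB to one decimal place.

|j72 + 1420| = √(72² + 1420²) = 1422
|T(j72)| = 3 / 1422 = 0.00211
20 log₁₀(0.00211) = -53.51 dB

-53.5 dB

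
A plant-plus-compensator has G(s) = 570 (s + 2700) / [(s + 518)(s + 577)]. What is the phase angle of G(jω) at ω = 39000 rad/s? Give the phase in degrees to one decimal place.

∠(j39000 + 2700) = arctan(39000/2700) = 86.04°
∠(j39000 + 518) = arctan(39000/518) = 89.24°
∠(j39000 + 577) = arctan(39000/577) = 89.15°
∠G(j39000) = 86.04° − (89.24° + 89.15°) = -92.35°

-92.4°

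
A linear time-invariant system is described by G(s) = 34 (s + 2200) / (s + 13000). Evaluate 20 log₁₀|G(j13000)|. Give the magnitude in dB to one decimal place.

27.7 dB

|j13000 + 2200| = √(13000² + 2200²) = 1.318e+04
|j13000 + 13000| = √(13000² + 13000²) = 1.838e+04
|G(j13000)| = 34 × 1.318e+04 / 1.838e+04 = 24.383
20 log₁₀(24.383) = 27.74 dB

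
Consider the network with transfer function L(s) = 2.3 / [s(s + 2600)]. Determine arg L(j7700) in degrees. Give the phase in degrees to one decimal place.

∠(j7700 + 2600) = arctan(7700/2600) = 71.34°
∠(j7700) = 90.00°
∠L(j7700) = − (71.34° + 90.00°) = -161.34°

-161.3°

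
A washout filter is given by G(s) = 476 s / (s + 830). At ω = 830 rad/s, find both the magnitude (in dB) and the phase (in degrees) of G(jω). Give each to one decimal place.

|j830| = 830
|j830 + 830| = √(830² + 830²) = 1174
|G(j830)| = 476 × 830 / 1174 = 336.58
20 log₁₀(336.58) = 50.54 dB
∠(j830) = 90.00°
∠(j830 + 830) = arctan(830/830) = 45.00°
∠G(j830) = 90.00° − 45.00° = 45.00°

|G| = 50.5 dB, ∠G = 45.0°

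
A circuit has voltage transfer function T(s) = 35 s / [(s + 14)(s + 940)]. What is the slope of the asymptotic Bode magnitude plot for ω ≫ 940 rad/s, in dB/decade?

-20 dB/decade

With 1 zero and 2 poles, the high-frequency asymptotic slope is 20 × (1 − 2) = -20 dB/decade.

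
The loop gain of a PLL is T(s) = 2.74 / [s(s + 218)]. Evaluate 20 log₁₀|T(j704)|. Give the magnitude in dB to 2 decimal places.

|j704 + 218| = √(704² + 218²) = 737
|j704| = 704
|T(j704)| = 2.74 / (737 × 704) = 5.2811e-06
20 log₁₀(5.2811e-06) = -105.546 dB

-105.55 dB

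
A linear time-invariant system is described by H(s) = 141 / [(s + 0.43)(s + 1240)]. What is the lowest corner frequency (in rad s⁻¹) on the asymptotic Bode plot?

0.43 rad s⁻¹

Break frequencies occur at each pole and zero magnitude: 0.43 rad s⁻¹, 1240 rad s⁻¹.
The lowest is 0.43 rad s⁻¹.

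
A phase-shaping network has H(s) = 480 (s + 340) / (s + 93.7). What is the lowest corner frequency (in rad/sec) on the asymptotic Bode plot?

Break frequencies occur at each pole and zero magnitude: 93.7 rad/sec, 340 rad/sec.
The lowest is 93.7 rad/sec.

93.7 rad/sec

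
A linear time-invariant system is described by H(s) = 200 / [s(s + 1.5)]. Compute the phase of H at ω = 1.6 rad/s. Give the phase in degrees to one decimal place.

∠(j1.6 + 1.5) = arctan(1.6/1.5) = 46.85°
∠(j1.6) = 90.00°
∠H(j1.6) = − (46.85° + 90.00°) = -136.85°

-136.8°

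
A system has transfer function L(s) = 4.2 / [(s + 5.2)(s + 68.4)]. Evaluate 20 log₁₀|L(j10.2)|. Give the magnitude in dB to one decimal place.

|j10.2 + 5.2| = √(10.2² + 5.2²) = 11.45
|j10.2 + 68.4| = √(10.2² + 68.4²) = 69.16
|L(j10.2)| = 4.2 / (11.45 × 69.16) = 0.0053046
20 log₁₀(0.0053046) = -45.51 dB

-45.5 dB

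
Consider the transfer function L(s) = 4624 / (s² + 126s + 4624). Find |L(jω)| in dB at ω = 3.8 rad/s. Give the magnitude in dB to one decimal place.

-0.0 dB

|(j3.8)² + 126(j3.8) + 4624| = |4609.6 + j478.8| = 4634
|L(j3.8)| = 4624 / 4634 = 0.99776
20 log₁₀(0.99776) = -0.02 dB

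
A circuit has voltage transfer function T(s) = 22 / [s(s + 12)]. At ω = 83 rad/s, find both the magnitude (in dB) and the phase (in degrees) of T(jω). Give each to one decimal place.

|j83 + 12| = √(83² + 12²) = 83.86
|j83| = 83
|T(j83)| = 22 / (83.86 × 83) = 0.0031606
20 log₁₀(0.0031606) = -50.00 dB
∠(j83 + 12) = arctan(83/12) = 81.77°
∠(j83) = 90.00°
∠T(j83) = − (81.77° + 90.00°) = -171.77°

|T| = -50.0 dB, ∠T = -171.8°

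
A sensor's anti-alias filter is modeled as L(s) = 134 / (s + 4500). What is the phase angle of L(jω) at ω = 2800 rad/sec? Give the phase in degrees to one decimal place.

-31.9 deg

∠(j2800 + 4500) = arctan(2800/4500) = 31.89°
∠L(j2800) = −31.89° = -31.89°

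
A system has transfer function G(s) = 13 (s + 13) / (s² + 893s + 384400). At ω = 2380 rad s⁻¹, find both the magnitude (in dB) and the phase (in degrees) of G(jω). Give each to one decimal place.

|G| = -45.3 dB, ∠G = -68.4 deg

|j2380 + 13| = √(2380² + 13²) = 2380
|(j2380)² + 893(j2380) + 384400| = |-5.28e+06 + j2.1253e+06| = 5.692e+06
|G(j2380)| = 13 × 2380 / 5.692e+06 = 0.0054361
20 log₁₀(0.0054361) = -45.29 dB
∠(j2380 + 13) = arctan(2380/13) = 89.69°
∠[(j2380)² + 893(j2380) + 384400] = ∠[-5.28e+06 + j2.1253e+06] = 158.07°
∠G(j2380) = 89.69° − 158.07° = -68.39°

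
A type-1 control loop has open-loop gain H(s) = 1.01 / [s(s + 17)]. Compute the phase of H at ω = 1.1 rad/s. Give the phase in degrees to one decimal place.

∠(j1.1 + 17) = arctan(1.1/17) = 3.70°
∠(j1.1) = 90.00°
∠H(j1.1) = − (3.70° + 90.00°) = -93.70°

-93.7 deg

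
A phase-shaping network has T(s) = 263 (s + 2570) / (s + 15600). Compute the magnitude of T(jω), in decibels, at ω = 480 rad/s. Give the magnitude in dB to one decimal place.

|j480 + 2570| = √(480² + 2570²) = 2614
|j480 + 15600| = √(480² + 15600²) = 1.561e+04
|T(j480)| = 263 × 2614 / 1.561e+04 = 44.056
20 log₁₀(44.056) = 32.88 dB

32.9 dB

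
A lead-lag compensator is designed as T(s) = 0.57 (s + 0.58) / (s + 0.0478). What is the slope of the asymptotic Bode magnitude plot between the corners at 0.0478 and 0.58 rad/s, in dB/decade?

In this band the factors already past their corner are: pole at 0.0478; net slope = -20 dB/decade.

-20 dB/decade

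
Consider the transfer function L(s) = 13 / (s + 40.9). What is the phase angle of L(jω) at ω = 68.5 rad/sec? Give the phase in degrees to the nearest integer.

-59 deg

∠(j68.5 + 40.9) = arctan(68.5/40.9) = 59.16°
∠L(j68.5) = −59.16° = -59.16°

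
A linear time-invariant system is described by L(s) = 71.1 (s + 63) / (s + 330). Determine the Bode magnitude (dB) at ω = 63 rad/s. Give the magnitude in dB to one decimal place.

25.5 dB

|j63 + 63| = √(63² + 63²) = 89.1
|j63 + 330| = √(63² + 330²) = 336
|L(j63)| = 71.1 × 89.1 / 336 = 18.855
20 log₁₀(18.855) = 25.51 dB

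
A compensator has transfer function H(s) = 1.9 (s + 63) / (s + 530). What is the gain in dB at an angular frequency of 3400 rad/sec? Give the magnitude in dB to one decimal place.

|j3400 + 63| = √(3400² + 63²) = 3401
|j3400 + 530| = √(3400² + 530²) = 3441
|H(j3400)| = 1.9 × 3401 / 3441 = 1.8777
20 log₁₀(1.8777) = 5.47 dB

5.5 dB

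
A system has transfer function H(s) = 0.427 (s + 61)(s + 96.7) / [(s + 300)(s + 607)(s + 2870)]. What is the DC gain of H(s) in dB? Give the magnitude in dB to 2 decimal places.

-106.34 dB

H(0) = 0.427 × 61 × 96.7 / (300 × 607 × 2870) = 4.8194e-06
20 log₁₀(4.8194e-06) = -106.340 dB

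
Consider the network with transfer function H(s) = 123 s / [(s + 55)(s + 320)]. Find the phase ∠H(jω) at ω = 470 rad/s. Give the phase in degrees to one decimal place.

-49.1°

∠(j470) = 90.00°
∠(j470 + 55) = arctan(470/55) = 83.33°
∠(j470 + 320) = arctan(470/320) = 55.75°
∠H(j470) = 90.00° − (83.33° + 55.75°) = -49.08°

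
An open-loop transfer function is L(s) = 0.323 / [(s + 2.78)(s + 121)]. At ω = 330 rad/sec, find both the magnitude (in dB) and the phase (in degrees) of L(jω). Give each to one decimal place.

|L| = -111.1 dB, ∠L = -159.4°

|j330 + 2.78| = √(330² + 2.78²) = 330
|j330 + 121| = √(330² + 121²) = 351.5
|L(j330)| = 0.323 / (330 × 351.5) = 2.7846e-06
20 log₁₀(2.7846e-06) = -111.10 dB
∠(j330 + 2.78) = arctan(330/2.78) = 89.52°
∠(j330 + 121) = arctan(330/121) = 69.86°
∠L(j330) = − (89.52° + 69.86°) = -159.38°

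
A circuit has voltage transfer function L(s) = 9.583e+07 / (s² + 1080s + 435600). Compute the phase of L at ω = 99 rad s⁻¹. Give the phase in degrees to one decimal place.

-14.1 deg

∠[(j99)² + 1080(j99) + 435600] = ∠[4.258e+05 + j1.0692e+05] = 14.10°
∠L(j99) = −14.10° = -14.10°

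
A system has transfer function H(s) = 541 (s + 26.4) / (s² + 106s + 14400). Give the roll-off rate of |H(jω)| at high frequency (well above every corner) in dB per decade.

-20 dB/decade

With 1 zero and 2 poles, the high-frequency asymptotic slope is 20 × (1 − 2) = -20 dB/decade.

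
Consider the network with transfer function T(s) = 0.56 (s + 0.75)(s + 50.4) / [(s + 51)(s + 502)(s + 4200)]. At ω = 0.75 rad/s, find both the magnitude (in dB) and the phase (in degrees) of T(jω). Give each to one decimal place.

|j0.75 + 0.75| = √(0.75² + 0.75²) = 1.061
|j0.75 + 50.4| = √(0.75² + 50.4²) = 50.41
|j0.75 + 51| = √(0.75² + 51²) = 51.01
|j0.75 + 502| = √(0.75² + 502²) = 502
|j0.75 + 4200| = √(0.75² + 4200²) = 4200
|T(j0.75)| = 0.56 × 1.061 × 50.41 / (51.01 × 502 × 4200) = 2.784e-07
20 log₁₀(2.784e-07) = -131.11 dB
∠(j0.75 + 0.75) = arctan(0.75/0.75) = 45.00°
∠(j0.75 + 50.4) = arctan(0.75/50.4) = 0.85°
∠(j0.75 + 51) = arctan(0.75/51) = 0.84°
∠(j0.75 + 502) = arctan(0.75/502) = 0.09°
∠(j0.75 + 4200) = arctan(0.75/4200) = 0.01°
∠T(j0.75) = 45.00° + 0.85° − (0.84° + 0.09° + 0.01°) = 44.91°

|T| = -131.1 dB, ∠T = 44.9°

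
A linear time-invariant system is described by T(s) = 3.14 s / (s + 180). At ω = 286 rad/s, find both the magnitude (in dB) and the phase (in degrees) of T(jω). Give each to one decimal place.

|T| = 8.5 dB, ∠T = 32.2°

|j286| = 286
|j286 + 180| = √(286² + 180²) = 337.9
|T(j286)| = 3.14 × 286 / 337.9 = 2.6575
20 log₁₀(2.6575) = 8.49 dB
∠(j286) = 90.00°
∠(j286 + 180) = arctan(286/180) = 57.81°
∠T(j286) = 90.00° − 57.81° = 32.19°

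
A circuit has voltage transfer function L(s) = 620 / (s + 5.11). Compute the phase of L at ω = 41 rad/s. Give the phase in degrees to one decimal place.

-82.9°

∠(j41 + 5.11) = arctan(41/5.11) = 82.90°
∠L(j41) = −82.90° = -82.90°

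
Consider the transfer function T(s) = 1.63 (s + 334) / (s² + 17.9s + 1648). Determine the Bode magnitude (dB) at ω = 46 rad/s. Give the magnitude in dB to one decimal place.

|j46 + 334| = √(46² + 334²) = 337.2
|(j46)² + 17.9(j46) + 1648| = |-468 + j823.4| = 947.1
|T(j46)| = 1.63 × 337.2 / 947.1 = 0.58025
20 log₁₀(0.58025) = -4.73 dB

-4.7 dB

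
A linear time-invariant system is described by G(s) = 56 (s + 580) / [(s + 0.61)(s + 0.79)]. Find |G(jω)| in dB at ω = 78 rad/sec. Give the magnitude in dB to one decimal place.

|j78 + 580| = √(78² + 580²) = 585.2
|j78 + 0.61| = √(78² + 0.61²) = 78
|j78 + 0.79| = √(78² + 0.79²) = 78
|G(j78)| = 56 × 585.2 / (78 × 78) = 5.3862
20 log₁₀(5.3862) = 14.63 dB

14.6 dB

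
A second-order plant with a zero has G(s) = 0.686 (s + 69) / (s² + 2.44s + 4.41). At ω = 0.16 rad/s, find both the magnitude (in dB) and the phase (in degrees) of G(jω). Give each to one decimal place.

|j0.16 + 69| = √(0.16² + 69²) = 69
|(j0.16)² + 2.44(j0.16) + 4.41| = |4.3844 + j0.3904| = 4.402
|G(j0.16)| = 0.686 × 69 / 4.402 = 10.753
20 log₁₀(10.753) = 20.63 dB
∠(j0.16 + 69) = arctan(0.16/69) = 0.13°
∠[(j0.16)² + 2.44(j0.16) + 4.41] = ∠[4.3844 + j0.3904] = 5.09°
∠G(j0.16) = 0.13° − 5.09° = -4.96°

|G| = 20.6 dB, ∠G = -5.0°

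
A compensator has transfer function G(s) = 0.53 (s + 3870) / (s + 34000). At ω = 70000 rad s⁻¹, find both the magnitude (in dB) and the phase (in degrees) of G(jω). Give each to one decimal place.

|j70000 + 3870| = √(70000² + 3870²) = 7.011e+04
|j70000 + 34000| = √(70000² + 34000²) = 7.782e+04
|G(j70000)| = 0.53 × 7.011e+04 / 7.782e+04 = 0.47747
20 log₁₀(0.47747) = -6.42 dB
∠(j70000 + 3870) = arctan(70000/3870) = 86.84°
∠(j70000 + 34000) = arctan(70000/34000) = 64.09°
∠G(j70000) = 86.84° − 64.09° = 22.74°

|G| = -6.4 dB, ∠G = 22.7°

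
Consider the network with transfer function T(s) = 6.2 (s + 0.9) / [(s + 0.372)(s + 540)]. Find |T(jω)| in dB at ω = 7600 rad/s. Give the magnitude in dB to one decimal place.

|j7600 + 0.9| = √(7600² + 0.9²) = 7600
|j7600 + 0.372| = √(7600² + 0.372²) = 7600
|j7600 + 540| = √(7600² + 540²) = 7619
|T(j7600)| = 6.2 × 7600 / (7600 × 7619) = 0.00081374
20 log₁₀(0.00081374) = -61.79 dB

-61.8 dB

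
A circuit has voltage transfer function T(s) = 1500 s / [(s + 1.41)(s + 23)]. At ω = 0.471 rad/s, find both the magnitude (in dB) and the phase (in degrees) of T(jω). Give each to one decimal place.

|T| = 26.3 dB, ∠T = 70.4°

|j0.471| = 0.471
|j0.471 + 1.41| = √(0.471² + 1.41²) = 1.487
|j0.471 + 23| = √(0.471² + 23²) = 23
|T(j0.471)| = 1500 × 0.471 / (1.487 × 23) = 20.659
20 log₁₀(20.659) = 26.30 dB
∠(j0.471) = 90.00°
∠(j0.471 + 1.41) = arctan(0.471/1.41) = 18.47°
∠(j0.471 + 23) = arctan(0.471/23) = 1.17°
∠T(j0.471) = 90.00° − (18.47° + 1.17°) = 70.36°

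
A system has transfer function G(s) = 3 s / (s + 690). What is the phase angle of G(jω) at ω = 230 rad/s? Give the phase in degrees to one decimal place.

71.6 deg

∠(j230) = 90.00°
∠(j230 + 690) = arctan(230/690) = 18.43°
∠G(j230) = 90.00° − 18.43° = 71.57°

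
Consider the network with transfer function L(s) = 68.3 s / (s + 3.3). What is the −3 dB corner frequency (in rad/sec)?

For a single-pole high-pass, the −3 dB point is at the pole: ω = 3.3 rad/sec.

3.3 rad/sec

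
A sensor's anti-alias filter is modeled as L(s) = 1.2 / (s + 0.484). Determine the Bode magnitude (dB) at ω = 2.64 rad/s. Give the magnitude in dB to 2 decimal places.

|j2.64 + 0.484| = √(2.64² + 0.484²) = 2.684
|L(j2.64)| = 1.2 / 2.684 = 0.44709
20 log₁₀(0.44709) = -6.992 dB

-6.99 dB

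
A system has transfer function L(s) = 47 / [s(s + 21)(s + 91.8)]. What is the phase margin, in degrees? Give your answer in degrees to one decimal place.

Gain crossover: |L(jω)| = 1 at ω ≈ 0.0244 rad s⁻¹.
∠L(j0.0244) = −90° − arctan(0.0244/21) − arctan(0.0244/91.8) ≈ -90.08°
PM = 180° + (-90.08°) = 89.92°

89.9 deg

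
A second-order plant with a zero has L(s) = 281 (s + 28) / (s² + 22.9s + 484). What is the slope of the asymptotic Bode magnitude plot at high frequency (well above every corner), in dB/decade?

-20 dB/decade

With 1 zero and 2 poles, the high-frequency asymptotic slope is 20 × (1 − 2) = -20 dB/decade.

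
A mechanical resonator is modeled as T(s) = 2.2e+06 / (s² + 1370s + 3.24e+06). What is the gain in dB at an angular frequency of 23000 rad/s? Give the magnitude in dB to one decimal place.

-47.6 dB

|(j23000)² + 1370(j23000) + 3.24e+06| = |-5.2576e+08 + j3.151e+07| = 5.267e+08
|T(j23000)| = 2.2e+06 / 5.267e+08 = 0.0041769
20 log₁₀(0.0041769) = -47.58 dB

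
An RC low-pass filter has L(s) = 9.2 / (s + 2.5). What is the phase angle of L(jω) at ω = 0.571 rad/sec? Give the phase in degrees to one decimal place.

-12.9°

∠(j0.571 + 2.5) = arctan(0.571/2.5) = 12.87°
∠L(j0.571) = −12.87° = -12.87°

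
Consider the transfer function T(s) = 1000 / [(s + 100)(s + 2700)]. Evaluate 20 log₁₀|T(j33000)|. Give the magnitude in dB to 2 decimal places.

-120.77 dB

|j33000 + 100| = √(33000² + 100²) = 3.3e+04
|j33000 + 2700| = √(33000² + 2700²) = 3.311e+04
|T(j33000)| = 1000 / (3.3e+04 × 3.311e+04) = 9.1521e-07
20 log₁₀(9.1521e-07) = -120.770 dB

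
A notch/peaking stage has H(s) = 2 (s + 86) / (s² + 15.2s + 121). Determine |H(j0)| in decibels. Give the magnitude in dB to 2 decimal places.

H(0) = 2 × 86 / 121 = 1.4215
20 log₁₀(1.4215) = 3.055 dB

3.05 dB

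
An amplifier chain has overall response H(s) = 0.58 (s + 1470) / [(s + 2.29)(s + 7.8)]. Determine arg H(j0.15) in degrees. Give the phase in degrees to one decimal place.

∠(j0.15 + 1470) = arctan(0.15/1470) = 0.01°
∠(j0.15 + 2.29) = arctan(0.15/2.29) = 3.75°
∠(j0.15 + 7.8) = arctan(0.15/7.8) = 1.10°
∠H(j0.15) = 0.01° − (3.75° + 1.10°) = -4.84°

-4.8°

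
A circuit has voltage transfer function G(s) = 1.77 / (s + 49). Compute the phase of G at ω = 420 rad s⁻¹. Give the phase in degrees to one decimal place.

-83.3°

∠(j420 + 49) = arctan(420/49) = 83.35°
∠G(j420) = −83.35° = -83.35°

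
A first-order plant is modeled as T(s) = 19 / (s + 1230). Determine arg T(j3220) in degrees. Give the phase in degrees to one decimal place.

∠(j3220 + 1230) = arctan(3220/1230) = 69.09°
∠T(j3220) = −69.09° = -69.09°

-69.1°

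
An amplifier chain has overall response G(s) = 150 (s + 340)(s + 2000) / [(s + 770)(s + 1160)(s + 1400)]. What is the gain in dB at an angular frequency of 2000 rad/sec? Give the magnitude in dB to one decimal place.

-23.0 dB

|j2000 + 340| = √(2000² + 340²) = 2029
|j2000 + 2000| = √(2000² + 2000²) = 2828
|j2000 + 770| = √(2000² + 770²) = 2143
|j2000 + 1160| = √(2000² + 1160²) = 2312
|j2000 + 1400| = √(2000² + 1400²) = 2441
|G(j2000)| = 150 × 2029 × 2828 / (2143 × 2312 × 2441) = 0.071152
20 log₁₀(0.071152) = -22.96 dB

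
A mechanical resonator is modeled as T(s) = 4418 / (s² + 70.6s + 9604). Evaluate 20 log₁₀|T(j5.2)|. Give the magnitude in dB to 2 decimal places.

|(j5.2)² + 70.6(j5.2) + 9604| = |9577 + j367.12| = 9584
|T(j5.2)| = 4418 / 9584 = 0.46098
20 log₁₀(0.46098) = -6.726 dB

-6.73 dB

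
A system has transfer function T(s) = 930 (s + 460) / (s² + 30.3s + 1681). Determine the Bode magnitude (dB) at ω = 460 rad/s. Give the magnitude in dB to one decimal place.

9.2 dB

|j460 + 460| = √(460² + 460²) = 650.5
|(j460)² + 30.3(j460) + 1681| = |-2.0992e+05 + j13938| = 2.104e+05
|T(j460)| = 930 × 650.5 / 2.104e+05 = 2.8757
20 log₁₀(2.8757) = 9.17 dB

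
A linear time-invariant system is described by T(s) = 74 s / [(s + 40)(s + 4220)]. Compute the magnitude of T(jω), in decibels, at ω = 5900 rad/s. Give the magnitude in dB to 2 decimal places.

-39.83 dB

|j5900| = 5900
|j5900 + 40| = √(5900² + 40²) = 5900
|j5900 + 4220| = √(5900² + 4220²) = 7254
|T(j5900)| = 74 × 5900 / (5900 × 7254) = 0.010201
20 log₁₀(0.010201) = -39.827 dB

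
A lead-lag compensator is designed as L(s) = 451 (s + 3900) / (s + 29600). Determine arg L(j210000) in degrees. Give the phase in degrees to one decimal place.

∠(j210000 + 3900) = arctan(210000/3900) = 88.94°
∠(j210000 + 29600) = arctan(210000/29600) = 81.98°
∠L(j210000) = 88.94° − 81.98° = 6.96°

7.0°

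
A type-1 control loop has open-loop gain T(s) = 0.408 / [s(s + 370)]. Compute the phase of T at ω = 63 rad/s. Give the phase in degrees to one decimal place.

∠(j63 + 370) = arctan(63/370) = 9.66°
∠(j63) = 90.00°
∠T(j63) = − (9.66° + 90.00°) = -99.66°

-99.7°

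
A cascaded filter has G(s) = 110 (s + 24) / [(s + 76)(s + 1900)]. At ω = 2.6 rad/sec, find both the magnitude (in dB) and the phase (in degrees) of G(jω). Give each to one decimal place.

|j2.6 + 24| = √(2.6² + 24²) = 24.14
|j2.6 + 76| = √(2.6² + 76²) = 76.04
|j2.6 + 1900| = √(2.6² + 1900²) = 1900
|G(j2.6)| = 110 × 24.14 / (76.04 × 1900) = 0.018379
20 log₁₀(0.018379) = -34.71 dB
∠(j2.6 + 24) = arctan(2.6/24) = 6.18°
∠(j2.6 + 76) = arctan(2.6/76) = 1.96°
∠(j2.6 + 1900) = arctan(2.6/1900) = 0.08°
∠G(j2.6) = 6.18° − (1.96° + 0.08°) = 4.15°

|G| = -34.7 dB, ∠G = 4.1 deg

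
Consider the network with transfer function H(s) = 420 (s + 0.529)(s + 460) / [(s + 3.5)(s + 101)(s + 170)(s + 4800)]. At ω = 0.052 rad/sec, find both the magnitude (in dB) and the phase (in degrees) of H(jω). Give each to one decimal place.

|j0.052 + 0.529| = √(0.052² + 0.529²) = 0.5315
|j0.052 + 460| = √(0.052² + 460²) = 460
|j0.052 + 3.5| = √(0.052² + 3.5²) = 3.5
|j0.052 + 101| = √(0.052² + 101²) = 101
|j0.052 + 170| = √(0.052² + 170²) = 170
|j0.052 + 4800| = √(0.052² + 4800²) = 4800
|H(j0.052)| = 420 × 0.5315 × 460 / (3.5 × 101 × 170 × 4800) = 0.00035598
20 log₁₀(0.00035598) = -68.97 dB
∠(j0.052 + 0.529) = arctan(0.052/0.529) = 5.61°
∠(j0.052 + 460) = arctan(0.052/460) = 0.01°
∠(j0.052 + 3.5) = arctan(0.052/3.5) = 0.85°
∠(j0.052 + 101) = arctan(0.052/101) = 0.03°
∠(j0.052 + 170) = arctan(0.052/170) = 0.02°
∠(j0.052 + 4800) = arctan(0.052/4800) = 0.00°
∠H(j0.052) = 5.61° + 0.01° − (0.85° + 0.03° + 0.02° + 0.00°) = 4.72°

|H| = -69.0 dB, ∠H = 4.7°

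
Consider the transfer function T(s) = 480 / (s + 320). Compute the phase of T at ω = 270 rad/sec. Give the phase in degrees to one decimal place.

∠(j270 + 320) = arctan(270/320) = 40.16°
∠T(j270) = −40.16° = -40.16°

-40.2°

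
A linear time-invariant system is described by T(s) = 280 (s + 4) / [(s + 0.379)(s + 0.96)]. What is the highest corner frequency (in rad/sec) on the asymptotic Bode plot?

4 rad/sec

Break frequencies occur at each pole and zero magnitude: 0.379 rad/sec, 0.96 rad/sec, 4 rad/sec.
The highest is 4 rad/sec.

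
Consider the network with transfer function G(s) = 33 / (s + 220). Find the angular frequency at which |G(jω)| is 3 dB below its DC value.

For a single-pole low-pass, the −3 dB point is at the pole: ω = 220 rad/s.

220 rad/s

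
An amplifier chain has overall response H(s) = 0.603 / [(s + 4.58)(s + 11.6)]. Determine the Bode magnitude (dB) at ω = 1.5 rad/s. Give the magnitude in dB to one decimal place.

|j1.5 + 4.58| = √(1.5² + 4.58²) = 4.819
|j1.5 + 11.6| = √(1.5² + 11.6²) = 11.7
|H(j1.5)| = 0.603 / (4.819 × 11.7) = 0.010697
20 log₁₀(0.010697) = -39.41 dB

-39.4 dB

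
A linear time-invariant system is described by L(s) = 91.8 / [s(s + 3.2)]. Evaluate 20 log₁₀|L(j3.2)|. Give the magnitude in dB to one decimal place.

|j3.2 + 3.2| = √(3.2² + 3.2²) = 4.525
|j3.2| = 3.2
|L(j3.2)| = 91.8 / (4.525 × 3.2) = 6.3391
20 log₁₀(6.3391) = 16.04 dB

16.0 dB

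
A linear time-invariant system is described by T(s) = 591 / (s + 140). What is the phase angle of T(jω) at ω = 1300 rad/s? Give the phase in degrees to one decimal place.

∠(j1300 + 140) = arctan(1300/140) = 83.85°
∠T(j1300) = −83.85° = -83.85°

-83.9 deg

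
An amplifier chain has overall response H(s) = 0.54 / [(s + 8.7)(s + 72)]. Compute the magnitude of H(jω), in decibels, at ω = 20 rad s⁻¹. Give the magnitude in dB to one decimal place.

|j20 + 8.7| = √(20² + 8.7²) = 21.81
|j20 + 72| = √(20² + 72²) = 74.73
|H(j20)| = 0.54 / (21.81 × 74.73) = 0.00033133
20 log₁₀(0.00033133) = -69.59 dB

-69.6 dB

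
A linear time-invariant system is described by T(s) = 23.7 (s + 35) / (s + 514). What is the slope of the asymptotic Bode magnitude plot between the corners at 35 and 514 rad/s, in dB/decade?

20 dB/decade

In this band the factors already past their corner are: zero at 35; net slope = 20 dB/decade.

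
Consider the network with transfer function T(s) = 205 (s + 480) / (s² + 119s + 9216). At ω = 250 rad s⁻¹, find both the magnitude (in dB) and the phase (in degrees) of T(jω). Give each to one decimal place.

|j250 + 480| = √(250² + 480²) = 541.2
|(j250)² + 119(j250) + 9216| = |-53284 + j29750| = 6.103e+04
|T(j250)| = 205 × 541.2 / 6.103e+04 = 1.818
20 log₁₀(1.818) = 5.19 dB
∠(j250 + 480) = arctan(250/480) = 27.51°
∠[(j250)² + 119(j250) + 9216] = ∠[-53284 + j29750] = 150.82°
∠T(j250) = 27.51° − 150.82° = -123.31°

|T| = 5.2 dB, ∠T = -123.3 deg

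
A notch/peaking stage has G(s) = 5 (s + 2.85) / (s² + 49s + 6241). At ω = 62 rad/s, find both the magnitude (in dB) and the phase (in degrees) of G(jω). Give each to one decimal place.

|j62 + 2.85| = √(62² + 2.85²) = 62.07
|(j62)² + 49(j62) + 6241| = |2397 + j3038| = 3870
|G(j62)| = 5 × 62.07 / 3870 = 0.080193
20 log₁₀(0.080193) = -21.92 dB
∠(j62 + 2.85) = arctan(62/2.85) = 87.37°
∠[(j62)² + 49(j62) + 6241] = ∠[2397 + j3038] = 51.73°
∠G(j62) = 87.37° − 51.73° = 35.64°

|G| = -21.9 dB, ∠G = 35.6°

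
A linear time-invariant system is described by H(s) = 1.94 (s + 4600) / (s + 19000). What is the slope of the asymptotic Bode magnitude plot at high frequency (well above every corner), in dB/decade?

With 1 zero and 1 pole, the high-frequency asymptotic slope is 20 × (1 − 1) = 0 dB/decade.

0 dB/decade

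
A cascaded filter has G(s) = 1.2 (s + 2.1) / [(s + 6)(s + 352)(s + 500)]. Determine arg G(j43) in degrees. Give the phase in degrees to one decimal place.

-6.7°

∠(j43 + 2.1) = arctan(43/2.1) = 87.20°
∠(j43 + 6) = arctan(43/6) = 82.06°
∠(j43 + 352) = arctan(43/352) = 6.96°
∠(j43 + 500) = arctan(43/500) = 4.92°
∠G(j43) = 87.20° − (82.06° + 6.96° + 4.92°) = -6.73°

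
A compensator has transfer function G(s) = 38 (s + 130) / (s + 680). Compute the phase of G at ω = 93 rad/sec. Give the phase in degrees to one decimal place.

∠(j93 + 130) = arctan(93/130) = 35.58°
∠(j93 + 680) = arctan(93/680) = 7.79°
∠G(j93) = 35.58° − 7.79° = 27.79°

27.8°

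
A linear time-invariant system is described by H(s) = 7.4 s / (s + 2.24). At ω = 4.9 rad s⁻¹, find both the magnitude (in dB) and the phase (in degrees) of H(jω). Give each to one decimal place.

|j4.9| = 4.9
|j4.9 + 2.24| = √(4.9² + 2.24²) = 5.388
|H(j4.9)| = 7.4 × 4.9 / 5.388 = 6.7301
20 log₁₀(6.7301) = 16.56 dB
∠(j4.9) = 90.00°
∠(j4.9 + 2.24) = arctan(4.9/2.24) = 65.43°
∠H(j4.9) = 90.00° − 65.43° = 24.57°

|H| = 16.6 dB, ∠H = 24.6 deg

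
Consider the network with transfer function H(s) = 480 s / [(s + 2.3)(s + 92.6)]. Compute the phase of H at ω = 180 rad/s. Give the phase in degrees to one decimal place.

∠(j180) = 90.00°
∠(j180 + 2.3) = arctan(180/2.3) = 89.27°
∠(j180 + 92.6) = arctan(180/92.6) = 62.78°
∠H(j180) = 90.00° − (89.27° + 62.78°) = -62.04°

-62.0 deg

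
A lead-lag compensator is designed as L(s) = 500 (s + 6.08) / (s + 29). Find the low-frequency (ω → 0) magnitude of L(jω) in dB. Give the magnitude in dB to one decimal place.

L(0) = 500 × 6.08 / 29 = 104.83
20 log₁₀(104.83) = 40.41 dB

40.4 dB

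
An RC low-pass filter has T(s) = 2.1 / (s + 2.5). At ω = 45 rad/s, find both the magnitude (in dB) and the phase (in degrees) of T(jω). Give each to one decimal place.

|T| = -26.6 dB, ∠T = -86.8°

|j45 + 2.5| = √(45² + 2.5²) = 45.07
|T(j45)| = 2.1 / 45.07 = 0.046595
20 log₁₀(0.046595) = -26.63 dB
∠(j45 + 2.5) = arctan(45/2.5) = 86.82°
∠T(j45) = −86.82° = -86.82°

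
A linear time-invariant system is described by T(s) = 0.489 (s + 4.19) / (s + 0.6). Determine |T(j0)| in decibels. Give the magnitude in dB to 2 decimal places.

T(0) = 0.489 × 4.19 / 0.6 = 3.4149
20 log₁₀(3.4149) = 10.667 dB

10.67 dB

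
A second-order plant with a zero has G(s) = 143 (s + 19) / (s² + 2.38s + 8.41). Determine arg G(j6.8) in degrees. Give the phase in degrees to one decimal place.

-137.1°

∠(j6.8 + 19) = arctan(6.8/19) = 19.69°
∠[(j6.8)² + 2.38(j6.8) + 8.41] = ∠[-37.83 + j16.184] = 156.84°
∠G(j6.8) = 19.69° − 156.84° = -137.15°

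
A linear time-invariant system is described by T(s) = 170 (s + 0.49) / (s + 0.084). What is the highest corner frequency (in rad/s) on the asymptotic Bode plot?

Break frequencies occur at each pole and zero magnitude: 0.084 rad/s, 0.49 rad/s.
The highest is 0.49 rad/s.

0.49 rad/s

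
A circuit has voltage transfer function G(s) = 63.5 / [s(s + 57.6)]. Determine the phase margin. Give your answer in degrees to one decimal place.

Gain crossover: |G(jω)| = 1 at ω ≈ 1.1 rad/s.
∠G(j1.1) = −90° − arctan(1.1/57.6) ≈ -91.10°
PM = 180° + (-91.10°) = 88.90°

88.9 deg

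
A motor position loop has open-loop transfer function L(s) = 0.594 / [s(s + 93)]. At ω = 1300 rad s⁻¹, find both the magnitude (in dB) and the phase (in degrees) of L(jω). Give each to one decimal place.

|L| = -129.1 dB, ∠L = -175.9 deg

|j1300 + 93| = √(1300² + 93²) = 1303
|j1300| = 1300
|L(j1300)| = 0.594 / (1303 × 1300) = 3.5058e-07
20 log₁₀(3.5058e-07) = -129.10 dB
∠(j1300 + 93) = arctan(1300/93) = 85.91°
∠(j1300) = 90.00°
∠L(j1300) = − (85.91° + 90.00°) = -175.91°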